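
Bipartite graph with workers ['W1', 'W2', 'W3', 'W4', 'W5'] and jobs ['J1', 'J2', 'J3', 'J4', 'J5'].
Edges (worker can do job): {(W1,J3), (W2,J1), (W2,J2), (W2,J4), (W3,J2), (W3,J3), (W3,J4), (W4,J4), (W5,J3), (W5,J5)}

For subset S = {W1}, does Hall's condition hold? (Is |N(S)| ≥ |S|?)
Yes: |N(S)| = 1, |S| = 1

Subset S = {W1}
Neighbors N(S) = {J3}

|N(S)| = 1, |S| = 1
Hall's condition: |N(S)| ≥ |S| is satisfied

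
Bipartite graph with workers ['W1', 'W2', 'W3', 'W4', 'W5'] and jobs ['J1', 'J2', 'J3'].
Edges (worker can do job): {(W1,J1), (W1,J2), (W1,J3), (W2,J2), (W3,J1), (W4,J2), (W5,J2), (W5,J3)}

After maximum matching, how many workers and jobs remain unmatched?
Unmatched: 2 workers, 0 jobs

Maximum matching size: 3
Workers: 5 total, 3 matched, 2 unmatched
Jobs: 3 total, 3 matched, 0 unmatched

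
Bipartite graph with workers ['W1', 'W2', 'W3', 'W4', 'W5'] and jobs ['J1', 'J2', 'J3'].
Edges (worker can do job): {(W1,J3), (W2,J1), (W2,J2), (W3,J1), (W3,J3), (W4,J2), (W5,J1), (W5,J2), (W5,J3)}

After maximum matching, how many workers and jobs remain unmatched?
Unmatched: 2 workers, 0 jobs

Maximum matching size: 3
Workers: 5 total, 3 matched, 2 unmatched
Jobs: 3 total, 3 matched, 0 unmatched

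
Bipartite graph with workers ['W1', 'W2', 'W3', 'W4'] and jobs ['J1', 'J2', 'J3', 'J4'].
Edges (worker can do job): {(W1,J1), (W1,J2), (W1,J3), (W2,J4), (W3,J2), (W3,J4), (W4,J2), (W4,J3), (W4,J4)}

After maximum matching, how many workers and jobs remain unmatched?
Unmatched: 0 workers, 0 jobs

Maximum matching size: 4
Workers: 4 total, 4 matched, 0 unmatched
Jobs: 4 total, 4 matched, 0 unmatched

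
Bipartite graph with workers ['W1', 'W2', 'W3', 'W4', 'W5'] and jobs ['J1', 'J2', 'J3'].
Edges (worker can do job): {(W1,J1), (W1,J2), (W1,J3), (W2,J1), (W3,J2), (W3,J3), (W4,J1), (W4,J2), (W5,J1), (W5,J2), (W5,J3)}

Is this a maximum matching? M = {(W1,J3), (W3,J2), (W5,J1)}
Yes, size 3 is maximum

Proposed matching has size 3.
Maximum matching size for this graph: 3.

This is a maximum matching.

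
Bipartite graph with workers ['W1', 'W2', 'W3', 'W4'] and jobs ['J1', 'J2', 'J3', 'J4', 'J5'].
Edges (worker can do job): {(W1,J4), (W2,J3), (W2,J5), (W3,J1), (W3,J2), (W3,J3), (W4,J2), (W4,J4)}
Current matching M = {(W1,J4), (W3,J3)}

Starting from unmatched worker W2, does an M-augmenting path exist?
Yes: W2 → J3 → W3 → J2

An M-augmenting path alternates non-matching / matching edges, starting and ending at unmatched vertices.
Path: W2 → J3 → W3 → J2
(J2 is unmatched in M, so the path is augmenting.)
Flipping edges along this path would increase |M| from 2 to 3.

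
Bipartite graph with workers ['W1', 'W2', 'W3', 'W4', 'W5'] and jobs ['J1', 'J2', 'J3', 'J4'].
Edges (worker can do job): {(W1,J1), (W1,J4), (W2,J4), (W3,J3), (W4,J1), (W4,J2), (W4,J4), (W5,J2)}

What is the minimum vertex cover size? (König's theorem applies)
Minimum vertex cover size = 4

By König's theorem: in bipartite graphs,
min vertex cover = max matching = 4

Maximum matching has size 4, so minimum vertex cover also has size 4.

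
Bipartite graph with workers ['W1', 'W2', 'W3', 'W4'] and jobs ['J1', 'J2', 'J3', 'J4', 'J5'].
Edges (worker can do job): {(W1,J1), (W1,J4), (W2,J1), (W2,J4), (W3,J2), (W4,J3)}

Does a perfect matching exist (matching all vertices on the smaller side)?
Yes, perfect matching exists (size 4)

Perfect matching: {(W1,J1), (W2,J4), (W3,J2), (W4,J3)}
All 4 vertices on the smaller side are matched.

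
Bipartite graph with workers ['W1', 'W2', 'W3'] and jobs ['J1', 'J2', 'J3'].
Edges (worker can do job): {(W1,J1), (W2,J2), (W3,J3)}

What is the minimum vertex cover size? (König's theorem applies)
Minimum vertex cover size = 3

By König's theorem: in bipartite graphs,
min vertex cover = max matching = 3

Maximum matching has size 3, so minimum vertex cover also has size 3.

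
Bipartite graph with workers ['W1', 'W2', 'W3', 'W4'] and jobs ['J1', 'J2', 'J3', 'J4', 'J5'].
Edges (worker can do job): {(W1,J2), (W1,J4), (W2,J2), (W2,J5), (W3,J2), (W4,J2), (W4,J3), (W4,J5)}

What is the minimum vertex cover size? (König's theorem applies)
Minimum vertex cover size = 4

By König's theorem: in bipartite graphs,
min vertex cover = max matching = 4

Maximum matching has size 4, so minimum vertex cover also has size 4.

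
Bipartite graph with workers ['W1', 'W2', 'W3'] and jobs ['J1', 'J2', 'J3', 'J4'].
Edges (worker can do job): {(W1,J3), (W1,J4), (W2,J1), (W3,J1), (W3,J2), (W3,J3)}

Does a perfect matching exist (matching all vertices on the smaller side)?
Yes, perfect matching exists (size 3)

Perfect matching: {(W1,J4), (W2,J1), (W3,J2)}
All 3 vertices on the smaller side are matched.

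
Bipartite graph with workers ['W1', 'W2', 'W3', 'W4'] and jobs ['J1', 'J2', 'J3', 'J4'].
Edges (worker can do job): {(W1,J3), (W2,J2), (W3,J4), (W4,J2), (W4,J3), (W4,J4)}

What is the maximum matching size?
Maximum matching size = 3

Maximum matching: {(W2,J2), (W3,J4), (W4,J3)}
Size: 3

This assigns 3 workers to 3 distinct jobs.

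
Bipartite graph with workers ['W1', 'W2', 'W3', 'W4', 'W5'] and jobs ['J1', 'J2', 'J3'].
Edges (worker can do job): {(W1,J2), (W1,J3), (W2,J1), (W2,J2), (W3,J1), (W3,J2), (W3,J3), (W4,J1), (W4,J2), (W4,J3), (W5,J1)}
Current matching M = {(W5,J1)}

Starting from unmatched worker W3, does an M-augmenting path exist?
Yes: W3 → J2

An M-augmenting path alternates non-matching / matching edges, starting and ending at unmatched vertices.
Path: W3 → J2
(J2 is unmatched in M, so the path is augmenting.)
Flipping edges along this path would increase |M| from 1 to 2.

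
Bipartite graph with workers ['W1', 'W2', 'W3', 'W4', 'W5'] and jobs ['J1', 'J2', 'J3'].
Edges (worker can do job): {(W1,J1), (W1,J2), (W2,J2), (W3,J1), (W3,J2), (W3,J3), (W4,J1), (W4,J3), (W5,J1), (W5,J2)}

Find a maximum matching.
Matching: {(W1,J2), (W3,J3), (W5,J1)}

Maximum matching (size 3):
  W1 → J2
  W3 → J3
  W5 → J1

Each worker is assigned to at most one job, and each job to at most one worker.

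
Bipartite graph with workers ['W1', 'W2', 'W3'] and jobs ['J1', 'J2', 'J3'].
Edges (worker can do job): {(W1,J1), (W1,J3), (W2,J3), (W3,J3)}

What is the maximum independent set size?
Maximum independent set = 4

By König's theorem:
- Min vertex cover = Max matching = 2
- Max independent set = Total vertices - Min vertex cover
- Max independent set = 6 - 2 = 4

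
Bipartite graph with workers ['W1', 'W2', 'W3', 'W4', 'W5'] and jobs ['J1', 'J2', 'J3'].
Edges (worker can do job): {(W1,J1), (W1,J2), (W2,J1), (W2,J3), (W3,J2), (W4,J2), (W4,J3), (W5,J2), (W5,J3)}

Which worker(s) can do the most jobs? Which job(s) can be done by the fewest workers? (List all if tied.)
Most versatile: W1, W2, W4, W5 (2 jobs); Least covered: J1 (2 workers)

Worker degrees (jobs they can do): W1:2, W2:2, W3:1, W4:2, W5:2
Job degrees (workers who can do it): J1:2, J2:4, J3:3

Maximum worker degree is 2, achieved by: W1, W2, W4, W5
Minimum job degree is 2, achieved by: J1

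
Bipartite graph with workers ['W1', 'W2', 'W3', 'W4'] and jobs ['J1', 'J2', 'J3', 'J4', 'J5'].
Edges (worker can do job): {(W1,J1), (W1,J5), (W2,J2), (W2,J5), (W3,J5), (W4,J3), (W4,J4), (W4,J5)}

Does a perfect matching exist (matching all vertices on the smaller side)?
Yes, perfect matching exists (size 4)

Perfect matching: {(W1,J1), (W2,J2), (W3,J5), (W4,J3)}
All 4 vertices on the smaller side are matched.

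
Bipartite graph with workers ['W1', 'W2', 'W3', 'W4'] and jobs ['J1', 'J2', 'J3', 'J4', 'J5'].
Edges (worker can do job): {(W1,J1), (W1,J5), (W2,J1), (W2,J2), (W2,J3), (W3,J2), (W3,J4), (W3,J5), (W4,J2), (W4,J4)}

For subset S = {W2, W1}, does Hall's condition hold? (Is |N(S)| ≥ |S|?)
Yes: |N(S)| = 4, |S| = 2

Subset S = {W2, W1}
Neighbors N(S) = {J1, J2, J3, J5}

|N(S)| = 4, |S| = 2
Hall's condition: |N(S)| ≥ |S| is satisfied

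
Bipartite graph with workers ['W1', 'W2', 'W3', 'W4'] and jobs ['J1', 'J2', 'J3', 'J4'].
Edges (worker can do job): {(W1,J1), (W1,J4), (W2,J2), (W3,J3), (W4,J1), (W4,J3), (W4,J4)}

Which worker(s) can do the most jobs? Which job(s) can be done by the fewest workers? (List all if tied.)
Most versatile: W4 (3 jobs); Least covered: J2 (1 workers)

Worker degrees (jobs they can do): W1:2, W2:1, W3:1, W4:3
Job degrees (workers who can do it): J1:2, J2:1, J3:2, J4:2

Maximum worker degree is 3, achieved by: W4
Minimum job degree is 1, achieved by: J2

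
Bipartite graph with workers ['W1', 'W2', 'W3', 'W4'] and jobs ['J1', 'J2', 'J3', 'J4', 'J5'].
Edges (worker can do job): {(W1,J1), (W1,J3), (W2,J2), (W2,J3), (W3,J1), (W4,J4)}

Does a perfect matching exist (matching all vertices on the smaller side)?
Yes, perfect matching exists (size 4)

Perfect matching: {(W1,J3), (W2,J2), (W3,J1), (W4,J4)}
All 4 vertices on the smaller side are matched.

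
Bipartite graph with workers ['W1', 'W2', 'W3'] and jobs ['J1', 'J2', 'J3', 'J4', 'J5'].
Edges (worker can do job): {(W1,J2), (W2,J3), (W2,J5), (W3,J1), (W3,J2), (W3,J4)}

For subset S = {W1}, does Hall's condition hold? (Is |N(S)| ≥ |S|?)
Yes: |N(S)| = 1, |S| = 1

Subset S = {W1}
Neighbors N(S) = {J2}

|N(S)| = 1, |S| = 1
Hall's condition: |N(S)| ≥ |S| is satisfied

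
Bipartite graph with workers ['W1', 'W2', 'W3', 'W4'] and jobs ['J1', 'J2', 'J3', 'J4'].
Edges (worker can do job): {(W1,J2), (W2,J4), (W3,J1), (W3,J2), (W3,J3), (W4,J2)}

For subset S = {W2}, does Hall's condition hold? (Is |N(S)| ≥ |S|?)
Yes: |N(S)| = 1, |S| = 1

Subset S = {W2}
Neighbors N(S) = {J4}

|N(S)| = 1, |S| = 1
Hall's condition: |N(S)| ≥ |S| is satisfied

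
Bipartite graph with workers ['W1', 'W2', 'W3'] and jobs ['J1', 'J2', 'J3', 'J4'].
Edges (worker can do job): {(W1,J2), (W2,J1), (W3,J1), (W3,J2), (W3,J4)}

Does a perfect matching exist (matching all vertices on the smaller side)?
Yes, perfect matching exists (size 3)

Perfect matching: {(W1,J2), (W2,J1), (W3,J4)}
All 3 vertices on the smaller side are matched.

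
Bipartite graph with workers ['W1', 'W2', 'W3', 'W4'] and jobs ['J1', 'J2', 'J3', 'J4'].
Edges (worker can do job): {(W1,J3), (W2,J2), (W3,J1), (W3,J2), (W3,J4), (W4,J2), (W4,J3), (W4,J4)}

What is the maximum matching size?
Maximum matching size = 4

Maximum matching: {(W1,J3), (W2,J2), (W3,J1), (W4,J4)}
Size: 4

This assigns 4 workers to 4 distinct jobs.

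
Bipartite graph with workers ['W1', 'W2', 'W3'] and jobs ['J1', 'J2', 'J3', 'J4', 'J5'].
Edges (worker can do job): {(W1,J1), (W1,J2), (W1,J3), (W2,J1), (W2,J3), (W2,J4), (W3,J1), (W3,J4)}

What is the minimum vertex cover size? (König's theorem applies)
Minimum vertex cover size = 3

By König's theorem: in bipartite graphs,
min vertex cover = max matching = 3

Maximum matching has size 3, so minimum vertex cover also has size 3.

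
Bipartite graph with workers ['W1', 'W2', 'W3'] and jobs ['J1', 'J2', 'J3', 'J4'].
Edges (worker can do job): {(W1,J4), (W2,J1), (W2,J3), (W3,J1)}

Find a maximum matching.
Matching: {(W1,J4), (W2,J3), (W3,J1)}

Maximum matching (size 3):
  W1 → J4
  W2 → J3
  W3 → J1

Each worker is assigned to at most one job, and each job to at most one worker.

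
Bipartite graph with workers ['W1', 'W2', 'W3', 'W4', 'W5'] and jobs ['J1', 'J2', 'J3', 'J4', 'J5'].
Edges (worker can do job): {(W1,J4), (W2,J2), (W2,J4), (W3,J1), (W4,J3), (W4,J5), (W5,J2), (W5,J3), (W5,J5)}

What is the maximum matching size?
Maximum matching size = 5

Maximum matching: {(W1,J4), (W2,J2), (W3,J1), (W4,J3), (W5,J5)}
Size: 5

This assigns 5 workers to 5 distinct jobs.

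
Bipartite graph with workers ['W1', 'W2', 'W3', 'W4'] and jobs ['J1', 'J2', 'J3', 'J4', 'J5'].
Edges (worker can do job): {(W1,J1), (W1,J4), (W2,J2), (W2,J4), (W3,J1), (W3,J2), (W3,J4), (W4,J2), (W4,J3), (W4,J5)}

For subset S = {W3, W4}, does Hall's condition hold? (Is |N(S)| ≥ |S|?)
Yes: |N(S)| = 5, |S| = 2

Subset S = {W3, W4}
Neighbors N(S) = {J1, J2, J3, J4, J5}

|N(S)| = 5, |S| = 2
Hall's condition: |N(S)| ≥ |S| is satisfied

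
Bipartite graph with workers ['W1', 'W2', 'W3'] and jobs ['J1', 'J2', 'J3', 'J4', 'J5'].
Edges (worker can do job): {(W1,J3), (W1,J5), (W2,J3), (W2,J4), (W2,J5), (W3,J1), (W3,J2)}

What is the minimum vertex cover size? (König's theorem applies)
Minimum vertex cover size = 3

By König's theorem: in bipartite graphs,
min vertex cover = max matching = 3

Maximum matching has size 3, so minimum vertex cover also has size 3.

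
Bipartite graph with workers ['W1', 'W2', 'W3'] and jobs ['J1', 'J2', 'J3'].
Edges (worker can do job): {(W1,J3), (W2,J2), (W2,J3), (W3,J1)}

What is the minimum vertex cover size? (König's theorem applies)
Minimum vertex cover size = 3

By König's theorem: in bipartite graphs,
min vertex cover = max matching = 3

Maximum matching has size 3, so minimum vertex cover also has size 3.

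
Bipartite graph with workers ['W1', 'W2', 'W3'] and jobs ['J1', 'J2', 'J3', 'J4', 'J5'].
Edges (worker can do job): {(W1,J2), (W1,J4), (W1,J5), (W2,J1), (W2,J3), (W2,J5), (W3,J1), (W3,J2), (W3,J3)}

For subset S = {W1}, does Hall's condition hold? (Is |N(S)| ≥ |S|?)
Yes: |N(S)| = 3, |S| = 1

Subset S = {W1}
Neighbors N(S) = {J2, J4, J5}

|N(S)| = 3, |S| = 1
Hall's condition: |N(S)| ≥ |S| is satisfied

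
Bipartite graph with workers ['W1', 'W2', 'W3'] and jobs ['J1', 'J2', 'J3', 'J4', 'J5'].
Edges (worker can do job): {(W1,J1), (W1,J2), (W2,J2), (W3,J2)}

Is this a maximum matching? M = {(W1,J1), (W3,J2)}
Yes, size 2 is maximum

Proposed matching has size 2.
Maximum matching size for this graph: 2.

This is a maximum matching.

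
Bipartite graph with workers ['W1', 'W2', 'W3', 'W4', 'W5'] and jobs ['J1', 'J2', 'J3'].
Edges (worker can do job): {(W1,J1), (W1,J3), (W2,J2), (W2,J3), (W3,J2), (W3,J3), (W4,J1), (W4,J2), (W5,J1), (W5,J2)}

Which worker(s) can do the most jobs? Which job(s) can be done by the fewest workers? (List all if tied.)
Most versatile: W1, W2, W3, W4, W5 (2 jobs); Least covered: J1, J3 (3 workers)

Worker degrees (jobs they can do): W1:2, W2:2, W3:2, W4:2, W5:2
Job degrees (workers who can do it): J1:3, J2:4, J3:3

Maximum worker degree is 2, achieved by: W1, W2, W3, W4, W5
Minimum job degree is 3, achieved by: J1, J3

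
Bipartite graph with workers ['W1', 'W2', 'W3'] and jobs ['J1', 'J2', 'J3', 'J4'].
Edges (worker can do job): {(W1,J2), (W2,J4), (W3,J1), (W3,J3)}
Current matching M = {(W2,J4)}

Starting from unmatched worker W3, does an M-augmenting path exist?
Yes: W3 → J1

An M-augmenting path alternates non-matching / matching edges, starting and ending at unmatched vertices.
Path: W3 → J1
(J1 is unmatched in M, so the path is augmenting.)
Flipping edges along this path would increase |M| from 1 to 2.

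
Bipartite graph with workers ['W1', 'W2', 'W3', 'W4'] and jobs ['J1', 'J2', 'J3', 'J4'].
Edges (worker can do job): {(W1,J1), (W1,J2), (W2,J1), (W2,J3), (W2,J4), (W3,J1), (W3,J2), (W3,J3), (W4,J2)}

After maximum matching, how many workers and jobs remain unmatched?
Unmatched: 0 workers, 0 jobs

Maximum matching size: 4
Workers: 4 total, 4 matched, 0 unmatched
Jobs: 4 total, 4 matched, 0 unmatched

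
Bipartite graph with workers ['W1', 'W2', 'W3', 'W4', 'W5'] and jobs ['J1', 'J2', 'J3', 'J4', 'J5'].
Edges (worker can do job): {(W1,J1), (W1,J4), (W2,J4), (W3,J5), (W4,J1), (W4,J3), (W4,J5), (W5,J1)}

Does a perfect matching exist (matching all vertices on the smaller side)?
No, maximum matching has size 4 < 5

Maximum matching has size 4, need 5 for perfect matching.
Unmatched workers: ['W2']
Unmatched jobs: ['J2']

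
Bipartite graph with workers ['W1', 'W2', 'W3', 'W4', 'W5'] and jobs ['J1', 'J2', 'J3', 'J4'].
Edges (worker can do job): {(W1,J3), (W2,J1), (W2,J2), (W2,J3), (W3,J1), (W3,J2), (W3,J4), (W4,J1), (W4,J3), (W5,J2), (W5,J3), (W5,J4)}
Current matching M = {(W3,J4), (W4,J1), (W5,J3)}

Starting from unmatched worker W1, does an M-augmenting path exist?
Yes: W1 → J3 → W5 → J4 → W3 → J2

An M-augmenting path alternates non-matching / matching edges, starting and ending at unmatched vertices.
Path: W1 → J3 → W5 → J4 → W3 → J2
(J2 is unmatched in M, so the path is augmenting.)
Flipping edges along this path would increase |M| from 3 to 4.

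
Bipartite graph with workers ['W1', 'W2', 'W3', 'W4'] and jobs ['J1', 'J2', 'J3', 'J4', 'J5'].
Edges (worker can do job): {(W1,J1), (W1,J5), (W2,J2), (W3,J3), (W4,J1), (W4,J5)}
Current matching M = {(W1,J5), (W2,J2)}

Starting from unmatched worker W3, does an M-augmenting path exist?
Yes: W3 → J3

An M-augmenting path alternates non-matching / matching edges, starting and ending at unmatched vertices.
Path: W3 → J3
(J3 is unmatched in M, so the path is augmenting.)
Flipping edges along this path would increase |M| from 2 to 3.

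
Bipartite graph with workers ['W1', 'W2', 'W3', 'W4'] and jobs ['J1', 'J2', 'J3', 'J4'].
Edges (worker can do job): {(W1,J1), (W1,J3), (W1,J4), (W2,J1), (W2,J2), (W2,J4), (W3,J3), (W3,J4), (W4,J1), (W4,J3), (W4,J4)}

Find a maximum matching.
Matching: {(W1,J4), (W2,J2), (W3,J3), (W4,J1)}

Maximum matching (size 4):
  W1 → J4
  W2 → J2
  W3 → J3
  W4 → J1

Each worker is assigned to at most one job, and each job to at most one worker.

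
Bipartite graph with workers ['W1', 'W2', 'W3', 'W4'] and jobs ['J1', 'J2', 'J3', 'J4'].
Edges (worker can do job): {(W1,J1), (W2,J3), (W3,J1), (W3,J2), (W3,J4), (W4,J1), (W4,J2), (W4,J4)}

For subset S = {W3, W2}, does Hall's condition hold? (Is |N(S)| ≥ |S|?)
Yes: |N(S)| = 4, |S| = 2

Subset S = {W3, W2}
Neighbors N(S) = {J1, J2, J3, J4}

|N(S)| = 4, |S| = 2
Hall's condition: |N(S)| ≥ |S| is satisfied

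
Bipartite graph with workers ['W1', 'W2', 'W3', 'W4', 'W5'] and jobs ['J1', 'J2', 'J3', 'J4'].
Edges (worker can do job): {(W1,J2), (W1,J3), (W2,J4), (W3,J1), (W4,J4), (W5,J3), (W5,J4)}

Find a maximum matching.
Matching: {(W1,J2), (W3,J1), (W4,J4), (W5,J3)}

Maximum matching (size 4):
  W1 → J2
  W3 → J1
  W4 → J4
  W5 → J3

Each worker is assigned to at most one job, and each job to at most one worker.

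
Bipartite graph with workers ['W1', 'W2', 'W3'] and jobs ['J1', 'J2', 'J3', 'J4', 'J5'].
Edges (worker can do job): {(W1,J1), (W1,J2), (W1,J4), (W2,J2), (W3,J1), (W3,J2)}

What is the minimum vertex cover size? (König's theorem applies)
Minimum vertex cover size = 3

By König's theorem: in bipartite graphs,
min vertex cover = max matching = 3

Maximum matching has size 3, so minimum vertex cover also has size 3.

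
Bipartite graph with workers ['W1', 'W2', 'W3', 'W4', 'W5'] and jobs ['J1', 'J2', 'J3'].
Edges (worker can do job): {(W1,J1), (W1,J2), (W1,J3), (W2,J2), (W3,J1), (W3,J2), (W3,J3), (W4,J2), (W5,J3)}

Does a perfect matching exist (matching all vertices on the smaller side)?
Yes, perfect matching exists (size 3)

Perfect matching: {(W3,J1), (W4,J2), (W5,J3)}
All 3 vertices on the smaller side are matched.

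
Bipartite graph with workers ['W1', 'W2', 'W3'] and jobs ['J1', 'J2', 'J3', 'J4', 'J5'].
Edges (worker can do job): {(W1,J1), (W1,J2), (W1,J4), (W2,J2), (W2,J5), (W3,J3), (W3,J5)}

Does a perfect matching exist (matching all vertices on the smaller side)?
Yes, perfect matching exists (size 3)

Perfect matching: {(W1,J2), (W2,J5), (W3,J3)}
All 3 vertices on the smaller side are matched.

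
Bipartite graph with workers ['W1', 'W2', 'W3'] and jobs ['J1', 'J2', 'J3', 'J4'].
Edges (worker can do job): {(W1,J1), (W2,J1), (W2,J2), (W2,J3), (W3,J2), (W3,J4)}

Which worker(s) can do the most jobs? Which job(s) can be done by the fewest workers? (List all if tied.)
Most versatile: W2 (3 jobs); Least covered: J3, J4 (1 workers)

Worker degrees (jobs they can do): W1:1, W2:3, W3:2
Job degrees (workers who can do it): J1:2, J2:2, J3:1, J4:1

Maximum worker degree is 3, achieved by: W2
Minimum job degree is 1, achieved by: J3, J4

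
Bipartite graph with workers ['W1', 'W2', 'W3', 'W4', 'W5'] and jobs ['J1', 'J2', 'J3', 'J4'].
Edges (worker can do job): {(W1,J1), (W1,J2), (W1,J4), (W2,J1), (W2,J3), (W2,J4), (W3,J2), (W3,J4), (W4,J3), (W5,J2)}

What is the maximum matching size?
Maximum matching size = 4

Maximum matching: {(W1,J1), (W3,J4), (W4,J3), (W5,J2)}
Size: 4

This assigns 4 workers to 4 distinct jobs.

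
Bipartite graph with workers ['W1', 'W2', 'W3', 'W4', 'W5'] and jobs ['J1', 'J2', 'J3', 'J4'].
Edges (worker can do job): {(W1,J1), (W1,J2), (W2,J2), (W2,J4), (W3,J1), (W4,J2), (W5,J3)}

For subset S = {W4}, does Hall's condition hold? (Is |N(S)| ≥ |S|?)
Yes: |N(S)| = 1, |S| = 1

Subset S = {W4}
Neighbors N(S) = {J2}

|N(S)| = 1, |S| = 1
Hall's condition: |N(S)| ≥ |S| is satisfied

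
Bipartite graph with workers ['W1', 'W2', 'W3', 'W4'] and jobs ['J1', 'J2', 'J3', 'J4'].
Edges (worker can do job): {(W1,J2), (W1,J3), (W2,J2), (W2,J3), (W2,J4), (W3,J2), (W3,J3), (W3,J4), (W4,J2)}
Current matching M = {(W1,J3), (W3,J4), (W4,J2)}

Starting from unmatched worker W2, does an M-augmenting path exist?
No augmenting path from W2

Alternating search from W2 reaches jobs: {J2, J3, J4}.
Every reachable job is already matched in M, and following those matched edges back to workers exposes no further unvisited jobs.
No M-augmenting path from W2 exists.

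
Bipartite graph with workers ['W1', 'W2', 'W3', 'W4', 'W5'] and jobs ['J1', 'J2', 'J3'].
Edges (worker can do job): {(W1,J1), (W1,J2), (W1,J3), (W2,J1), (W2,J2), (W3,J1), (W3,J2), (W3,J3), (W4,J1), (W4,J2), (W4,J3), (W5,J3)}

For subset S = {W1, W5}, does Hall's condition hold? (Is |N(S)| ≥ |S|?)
Yes: |N(S)| = 3, |S| = 2

Subset S = {W1, W5}
Neighbors N(S) = {J1, J2, J3}

|N(S)| = 3, |S| = 2
Hall's condition: |N(S)| ≥ |S| is satisfied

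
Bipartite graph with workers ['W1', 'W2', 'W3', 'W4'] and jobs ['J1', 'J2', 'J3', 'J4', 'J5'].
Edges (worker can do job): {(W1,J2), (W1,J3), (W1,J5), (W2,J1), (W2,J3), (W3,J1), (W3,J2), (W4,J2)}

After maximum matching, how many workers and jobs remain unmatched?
Unmatched: 0 workers, 1 jobs

Maximum matching size: 4
Workers: 4 total, 4 matched, 0 unmatched
Jobs: 5 total, 4 matched, 1 unmatched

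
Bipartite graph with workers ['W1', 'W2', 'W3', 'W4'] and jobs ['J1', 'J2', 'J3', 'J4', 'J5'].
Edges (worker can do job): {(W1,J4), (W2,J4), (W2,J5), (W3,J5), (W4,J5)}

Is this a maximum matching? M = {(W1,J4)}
No, size 1 is not maximum

Proposed matching has size 1.
Maximum matching size for this graph: 2.

This is NOT maximum - can be improved to size 2.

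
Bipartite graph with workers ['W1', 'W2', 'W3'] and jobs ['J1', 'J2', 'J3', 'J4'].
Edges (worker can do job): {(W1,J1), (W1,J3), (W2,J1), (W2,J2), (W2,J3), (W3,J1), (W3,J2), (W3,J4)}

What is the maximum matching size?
Maximum matching size = 3

Maximum matching: {(W1,J1), (W2,J3), (W3,J4)}
Size: 3

This assigns 3 workers to 3 distinct jobs.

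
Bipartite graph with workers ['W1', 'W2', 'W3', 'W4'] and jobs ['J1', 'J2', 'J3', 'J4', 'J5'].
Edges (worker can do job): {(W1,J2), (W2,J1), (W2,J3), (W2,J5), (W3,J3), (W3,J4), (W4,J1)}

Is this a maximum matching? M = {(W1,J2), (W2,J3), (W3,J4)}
No, size 3 is not maximum

Proposed matching has size 3.
Maximum matching size for this graph: 4.

This is NOT maximum - can be improved to size 4.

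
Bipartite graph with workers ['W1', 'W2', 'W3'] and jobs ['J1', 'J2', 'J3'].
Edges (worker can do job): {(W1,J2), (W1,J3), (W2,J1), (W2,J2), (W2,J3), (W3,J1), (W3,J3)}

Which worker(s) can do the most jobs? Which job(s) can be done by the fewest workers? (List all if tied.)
Most versatile: W2 (3 jobs); Least covered: J1, J2 (2 workers)

Worker degrees (jobs they can do): W1:2, W2:3, W3:2
Job degrees (workers who can do it): J1:2, J2:2, J3:3

Maximum worker degree is 3, achieved by: W2
Minimum job degree is 2, achieved by: J1, J2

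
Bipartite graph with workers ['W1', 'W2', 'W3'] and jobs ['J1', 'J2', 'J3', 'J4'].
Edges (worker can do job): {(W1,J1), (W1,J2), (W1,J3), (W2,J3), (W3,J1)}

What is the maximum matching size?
Maximum matching size = 3

Maximum matching: {(W1,J2), (W2,J3), (W3,J1)}
Size: 3

This assigns 3 workers to 3 distinct jobs.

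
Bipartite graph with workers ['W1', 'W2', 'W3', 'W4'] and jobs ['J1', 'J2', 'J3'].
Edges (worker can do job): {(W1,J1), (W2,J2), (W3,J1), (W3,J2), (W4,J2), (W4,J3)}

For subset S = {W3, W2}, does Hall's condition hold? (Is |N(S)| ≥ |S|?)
Yes: |N(S)| = 2, |S| = 2

Subset S = {W3, W2}
Neighbors N(S) = {J1, J2}

|N(S)| = 2, |S| = 2
Hall's condition: |N(S)| ≥ |S| is satisfied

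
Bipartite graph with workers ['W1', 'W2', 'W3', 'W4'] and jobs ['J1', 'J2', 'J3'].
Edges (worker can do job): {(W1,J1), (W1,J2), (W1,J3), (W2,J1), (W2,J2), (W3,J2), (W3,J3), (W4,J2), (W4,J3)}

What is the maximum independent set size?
Maximum independent set = 4

By König's theorem:
- Min vertex cover = Max matching = 3
- Max independent set = Total vertices - Min vertex cover
- Max independent set = 7 - 3 = 4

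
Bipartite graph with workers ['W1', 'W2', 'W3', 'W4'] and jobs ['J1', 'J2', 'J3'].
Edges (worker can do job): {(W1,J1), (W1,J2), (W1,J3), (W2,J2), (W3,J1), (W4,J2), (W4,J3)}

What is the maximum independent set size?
Maximum independent set = 4

By König's theorem:
- Min vertex cover = Max matching = 3
- Max independent set = Total vertices - Min vertex cover
- Max independent set = 7 - 3 = 4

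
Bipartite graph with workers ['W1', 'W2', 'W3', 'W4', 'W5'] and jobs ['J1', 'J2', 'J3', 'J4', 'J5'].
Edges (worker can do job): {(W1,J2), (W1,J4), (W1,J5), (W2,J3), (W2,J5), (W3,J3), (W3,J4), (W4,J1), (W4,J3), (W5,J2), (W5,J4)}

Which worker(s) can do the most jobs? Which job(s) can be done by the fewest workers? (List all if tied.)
Most versatile: W1 (3 jobs); Least covered: J1 (1 workers)

Worker degrees (jobs they can do): W1:3, W2:2, W3:2, W4:2, W5:2
Job degrees (workers who can do it): J1:1, J2:2, J3:3, J4:3, J5:2

Maximum worker degree is 3, achieved by: W1
Minimum job degree is 1, achieved by: J1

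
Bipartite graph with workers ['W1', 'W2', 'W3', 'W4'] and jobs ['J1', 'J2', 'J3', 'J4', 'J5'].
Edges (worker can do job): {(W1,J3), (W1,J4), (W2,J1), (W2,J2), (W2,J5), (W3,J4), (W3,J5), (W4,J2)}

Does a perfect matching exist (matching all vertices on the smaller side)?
Yes, perfect matching exists (size 4)

Perfect matching: {(W1,J3), (W2,J1), (W3,J4), (W4,J2)}
All 4 vertices on the smaller side are matched.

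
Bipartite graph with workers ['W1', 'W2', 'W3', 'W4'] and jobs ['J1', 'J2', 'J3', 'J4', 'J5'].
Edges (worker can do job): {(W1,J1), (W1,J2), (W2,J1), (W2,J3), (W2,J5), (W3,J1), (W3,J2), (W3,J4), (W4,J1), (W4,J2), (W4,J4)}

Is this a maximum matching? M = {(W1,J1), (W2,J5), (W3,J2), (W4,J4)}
Yes, size 4 is maximum

Proposed matching has size 4.
Maximum matching size for this graph: 4.

This is a maximum matching.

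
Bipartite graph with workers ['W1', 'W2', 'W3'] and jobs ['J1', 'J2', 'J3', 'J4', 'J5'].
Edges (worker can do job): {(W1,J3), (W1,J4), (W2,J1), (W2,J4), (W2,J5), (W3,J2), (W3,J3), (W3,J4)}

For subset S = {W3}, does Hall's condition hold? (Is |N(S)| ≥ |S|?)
Yes: |N(S)| = 3, |S| = 1

Subset S = {W3}
Neighbors N(S) = {J2, J3, J4}

|N(S)| = 3, |S| = 1
Hall's condition: |N(S)| ≥ |S| is satisfied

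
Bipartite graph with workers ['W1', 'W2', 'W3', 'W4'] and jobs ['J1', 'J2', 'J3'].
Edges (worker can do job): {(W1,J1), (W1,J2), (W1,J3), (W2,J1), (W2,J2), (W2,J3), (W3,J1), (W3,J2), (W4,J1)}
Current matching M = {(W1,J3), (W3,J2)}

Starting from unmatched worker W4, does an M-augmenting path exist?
Yes: W4 → J1

An M-augmenting path alternates non-matching / matching edges, starting and ending at unmatched vertices.
Path: W4 → J1
(J1 is unmatched in M, so the path is augmenting.)
Flipping edges along this path would increase |M| from 2 to 3.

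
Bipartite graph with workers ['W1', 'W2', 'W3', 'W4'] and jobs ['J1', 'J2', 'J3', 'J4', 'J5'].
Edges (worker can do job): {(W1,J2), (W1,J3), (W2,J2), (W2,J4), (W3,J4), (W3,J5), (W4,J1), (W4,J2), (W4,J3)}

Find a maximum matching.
Matching: {(W1,J2), (W2,J4), (W3,J5), (W4,J3)}

Maximum matching (size 4):
  W1 → J2
  W2 → J4
  W3 → J5
  W4 → J3

Each worker is assigned to at most one job, and each job to at most one worker.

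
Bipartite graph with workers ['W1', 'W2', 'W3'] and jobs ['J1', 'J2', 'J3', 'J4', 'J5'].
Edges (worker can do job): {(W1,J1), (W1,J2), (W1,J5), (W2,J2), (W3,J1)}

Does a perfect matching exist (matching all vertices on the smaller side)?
Yes, perfect matching exists (size 3)

Perfect matching: {(W1,J5), (W2,J2), (W3,J1)}
All 3 vertices on the smaller side are matched.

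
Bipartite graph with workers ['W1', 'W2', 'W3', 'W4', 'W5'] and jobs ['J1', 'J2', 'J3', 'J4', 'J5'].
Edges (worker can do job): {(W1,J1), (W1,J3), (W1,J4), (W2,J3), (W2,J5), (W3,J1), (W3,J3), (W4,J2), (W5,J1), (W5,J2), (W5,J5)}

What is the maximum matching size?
Maximum matching size = 5

Maximum matching: {(W1,J4), (W2,J3), (W3,J1), (W4,J2), (W5,J5)}
Size: 5

This assigns 5 workers to 5 distinct jobs.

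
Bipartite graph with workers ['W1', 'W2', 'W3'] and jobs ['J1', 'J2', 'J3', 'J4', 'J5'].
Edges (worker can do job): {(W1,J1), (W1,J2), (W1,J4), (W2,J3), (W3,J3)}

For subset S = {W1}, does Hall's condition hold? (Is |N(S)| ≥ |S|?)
Yes: |N(S)| = 3, |S| = 1

Subset S = {W1}
Neighbors N(S) = {J1, J2, J4}

|N(S)| = 3, |S| = 1
Hall's condition: |N(S)| ≥ |S| is satisfied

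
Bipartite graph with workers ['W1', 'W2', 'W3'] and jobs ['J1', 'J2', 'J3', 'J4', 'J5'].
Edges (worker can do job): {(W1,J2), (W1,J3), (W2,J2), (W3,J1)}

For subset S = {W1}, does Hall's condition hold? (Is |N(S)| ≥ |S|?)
Yes: |N(S)| = 2, |S| = 1

Subset S = {W1}
Neighbors N(S) = {J2, J3}

|N(S)| = 2, |S| = 1
Hall's condition: |N(S)| ≥ |S| is satisfied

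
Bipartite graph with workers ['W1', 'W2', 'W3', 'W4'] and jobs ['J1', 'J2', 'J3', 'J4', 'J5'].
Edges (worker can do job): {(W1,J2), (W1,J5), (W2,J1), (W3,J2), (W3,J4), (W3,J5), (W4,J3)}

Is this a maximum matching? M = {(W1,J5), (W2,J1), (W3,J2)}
No, size 3 is not maximum

Proposed matching has size 3.
Maximum matching size for this graph: 4.

This is NOT maximum - can be improved to size 4.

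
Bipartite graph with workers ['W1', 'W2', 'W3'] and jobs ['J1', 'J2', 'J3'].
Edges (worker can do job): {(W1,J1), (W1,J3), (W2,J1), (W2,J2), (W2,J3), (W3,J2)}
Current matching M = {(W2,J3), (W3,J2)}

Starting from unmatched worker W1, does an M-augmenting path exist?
Yes: W1 → J1

An M-augmenting path alternates non-matching / matching edges, starting and ending at unmatched vertices.
Path: W1 → J1
(J1 is unmatched in M, so the path is augmenting.)
Flipping edges along this path would increase |M| from 2 to 3.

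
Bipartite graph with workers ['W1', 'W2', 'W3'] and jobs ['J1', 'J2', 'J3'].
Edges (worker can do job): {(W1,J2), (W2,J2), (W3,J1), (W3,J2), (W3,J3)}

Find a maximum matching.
Matching: {(W1,J2), (W3,J3)}

Maximum matching (size 2):
  W1 → J2
  W3 → J3

Each worker is assigned to at most one job, and each job to at most one worker.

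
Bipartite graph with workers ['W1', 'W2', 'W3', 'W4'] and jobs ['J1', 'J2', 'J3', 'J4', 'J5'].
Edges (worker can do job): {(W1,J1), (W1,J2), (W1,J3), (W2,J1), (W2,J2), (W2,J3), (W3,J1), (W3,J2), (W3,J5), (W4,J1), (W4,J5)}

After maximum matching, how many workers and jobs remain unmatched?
Unmatched: 0 workers, 1 jobs

Maximum matching size: 4
Workers: 4 total, 4 matched, 0 unmatched
Jobs: 5 total, 4 matched, 1 unmatched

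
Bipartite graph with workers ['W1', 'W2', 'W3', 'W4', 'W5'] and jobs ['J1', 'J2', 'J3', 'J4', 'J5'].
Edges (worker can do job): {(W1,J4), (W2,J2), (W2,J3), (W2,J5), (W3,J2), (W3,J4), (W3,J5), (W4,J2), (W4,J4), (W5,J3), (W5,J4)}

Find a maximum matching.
Matching: {(W2,J5), (W3,J4), (W4,J2), (W5,J3)}

Maximum matching (size 4):
  W2 → J5
  W3 → J4
  W4 → J2
  W5 → J3

Each worker is assigned to at most one job, and each job to at most one worker.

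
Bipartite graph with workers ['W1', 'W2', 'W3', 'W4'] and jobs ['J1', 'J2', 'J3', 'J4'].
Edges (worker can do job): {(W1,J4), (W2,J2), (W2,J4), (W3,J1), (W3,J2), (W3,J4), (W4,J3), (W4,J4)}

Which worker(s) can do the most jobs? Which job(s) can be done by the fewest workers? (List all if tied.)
Most versatile: W3 (3 jobs); Least covered: J1, J3 (1 workers)

Worker degrees (jobs they can do): W1:1, W2:2, W3:3, W4:2
Job degrees (workers who can do it): J1:1, J2:2, J3:1, J4:4

Maximum worker degree is 3, achieved by: W3
Minimum job degree is 1, achieved by: J1, J3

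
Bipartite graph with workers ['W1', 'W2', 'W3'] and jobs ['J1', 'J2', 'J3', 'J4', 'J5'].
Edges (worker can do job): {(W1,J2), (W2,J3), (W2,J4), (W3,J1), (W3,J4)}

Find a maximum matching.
Matching: {(W1,J2), (W2,J3), (W3,J1)}

Maximum matching (size 3):
  W1 → J2
  W2 → J3
  W3 → J1

Each worker is assigned to at most one job, and each job to at most one worker.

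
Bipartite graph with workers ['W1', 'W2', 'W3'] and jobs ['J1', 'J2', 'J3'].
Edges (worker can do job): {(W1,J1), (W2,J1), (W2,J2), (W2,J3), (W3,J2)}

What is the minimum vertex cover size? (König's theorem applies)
Minimum vertex cover size = 3

By König's theorem: in bipartite graphs,
min vertex cover = max matching = 3

Maximum matching has size 3, so minimum vertex cover also has size 3.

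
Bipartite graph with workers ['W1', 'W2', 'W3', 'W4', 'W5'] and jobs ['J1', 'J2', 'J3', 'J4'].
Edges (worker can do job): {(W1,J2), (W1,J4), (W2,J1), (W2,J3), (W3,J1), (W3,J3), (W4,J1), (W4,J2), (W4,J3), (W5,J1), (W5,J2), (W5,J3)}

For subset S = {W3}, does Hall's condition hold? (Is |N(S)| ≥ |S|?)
Yes: |N(S)| = 2, |S| = 1

Subset S = {W3}
Neighbors N(S) = {J1, J3}

|N(S)| = 2, |S| = 1
Hall's condition: |N(S)| ≥ |S| is satisfied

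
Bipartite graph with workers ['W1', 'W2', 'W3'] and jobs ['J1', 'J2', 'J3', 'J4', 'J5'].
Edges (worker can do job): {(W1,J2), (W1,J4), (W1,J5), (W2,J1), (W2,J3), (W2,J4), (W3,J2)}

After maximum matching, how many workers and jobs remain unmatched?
Unmatched: 0 workers, 2 jobs

Maximum matching size: 3
Workers: 3 total, 3 matched, 0 unmatched
Jobs: 5 total, 3 matched, 2 unmatched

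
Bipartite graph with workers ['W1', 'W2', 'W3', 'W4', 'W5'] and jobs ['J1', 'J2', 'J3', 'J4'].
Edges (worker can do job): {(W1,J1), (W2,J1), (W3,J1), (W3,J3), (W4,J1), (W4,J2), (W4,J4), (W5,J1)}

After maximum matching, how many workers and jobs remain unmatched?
Unmatched: 2 workers, 1 jobs

Maximum matching size: 3
Workers: 5 total, 3 matched, 2 unmatched
Jobs: 4 total, 3 matched, 1 unmatched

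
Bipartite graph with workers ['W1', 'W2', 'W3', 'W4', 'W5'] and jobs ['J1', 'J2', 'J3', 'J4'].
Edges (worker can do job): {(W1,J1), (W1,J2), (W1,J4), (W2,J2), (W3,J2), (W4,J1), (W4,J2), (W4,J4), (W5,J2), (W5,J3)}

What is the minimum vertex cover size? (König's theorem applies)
Minimum vertex cover size = 4

By König's theorem: in bipartite graphs,
min vertex cover = max matching = 4

Maximum matching has size 4, so minimum vertex cover also has size 4.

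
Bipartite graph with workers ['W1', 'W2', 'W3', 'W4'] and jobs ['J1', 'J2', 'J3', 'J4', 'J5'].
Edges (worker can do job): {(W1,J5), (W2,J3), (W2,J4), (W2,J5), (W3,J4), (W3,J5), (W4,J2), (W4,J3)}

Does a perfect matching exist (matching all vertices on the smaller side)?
Yes, perfect matching exists (size 4)

Perfect matching: {(W1,J5), (W2,J3), (W3,J4), (W4,J2)}
All 4 vertices on the smaller side are matched.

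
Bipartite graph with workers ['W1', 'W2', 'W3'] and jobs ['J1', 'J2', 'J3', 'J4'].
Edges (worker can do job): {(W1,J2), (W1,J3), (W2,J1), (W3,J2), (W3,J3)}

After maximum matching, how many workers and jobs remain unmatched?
Unmatched: 0 workers, 1 jobs

Maximum matching size: 3
Workers: 3 total, 3 matched, 0 unmatched
Jobs: 4 total, 3 matched, 1 unmatched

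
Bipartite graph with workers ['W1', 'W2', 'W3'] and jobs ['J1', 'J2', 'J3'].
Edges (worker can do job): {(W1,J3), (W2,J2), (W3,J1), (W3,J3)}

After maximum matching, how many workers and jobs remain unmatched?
Unmatched: 0 workers, 0 jobs

Maximum matching size: 3
Workers: 3 total, 3 matched, 0 unmatched
Jobs: 3 total, 3 matched, 0 unmatched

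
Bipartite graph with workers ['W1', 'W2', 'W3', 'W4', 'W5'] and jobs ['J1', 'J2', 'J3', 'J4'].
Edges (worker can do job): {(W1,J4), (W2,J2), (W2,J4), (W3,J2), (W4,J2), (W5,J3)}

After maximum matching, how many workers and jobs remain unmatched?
Unmatched: 2 workers, 1 jobs

Maximum matching size: 3
Workers: 5 total, 3 matched, 2 unmatched
Jobs: 4 total, 3 matched, 1 unmatched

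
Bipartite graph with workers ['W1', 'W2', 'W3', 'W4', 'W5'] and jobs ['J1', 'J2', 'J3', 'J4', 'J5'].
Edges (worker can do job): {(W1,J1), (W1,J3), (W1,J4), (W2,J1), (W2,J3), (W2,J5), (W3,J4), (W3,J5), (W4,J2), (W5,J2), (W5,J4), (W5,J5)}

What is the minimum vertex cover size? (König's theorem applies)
Minimum vertex cover size = 5

By König's theorem: in bipartite graphs,
min vertex cover = max matching = 5

Maximum matching has size 5, so minimum vertex cover also has size 5.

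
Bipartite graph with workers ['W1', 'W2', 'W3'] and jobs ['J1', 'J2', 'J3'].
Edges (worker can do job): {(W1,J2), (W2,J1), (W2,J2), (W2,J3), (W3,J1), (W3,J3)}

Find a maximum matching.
Matching: {(W1,J2), (W2,J1), (W3,J3)}

Maximum matching (size 3):
  W1 → J2
  W2 → J1
  W3 → J3

Each worker is assigned to at most one job, and each job to at most one worker.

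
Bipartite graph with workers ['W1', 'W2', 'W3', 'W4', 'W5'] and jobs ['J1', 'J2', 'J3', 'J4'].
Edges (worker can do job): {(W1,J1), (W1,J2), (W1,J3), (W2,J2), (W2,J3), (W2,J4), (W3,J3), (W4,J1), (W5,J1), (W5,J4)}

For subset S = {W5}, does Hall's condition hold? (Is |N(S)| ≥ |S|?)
Yes: |N(S)| = 2, |S| = 1

Subset S = {W5}
Neighbors N(S) = {J1, J4}

|N(S)| = 2, |S| = 1
Hall's condition: |N(S)| ≥ |S| is satisfied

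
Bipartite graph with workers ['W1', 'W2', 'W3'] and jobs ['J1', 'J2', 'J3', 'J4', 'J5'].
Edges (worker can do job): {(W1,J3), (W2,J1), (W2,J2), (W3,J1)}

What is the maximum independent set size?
Maximum independent set = 5

By König's theorem:
- Min vertex cover = Max matching = 3
- Max independent set = Total vertices - Min vertex cover
- Max independent set = 8 - 3 = 5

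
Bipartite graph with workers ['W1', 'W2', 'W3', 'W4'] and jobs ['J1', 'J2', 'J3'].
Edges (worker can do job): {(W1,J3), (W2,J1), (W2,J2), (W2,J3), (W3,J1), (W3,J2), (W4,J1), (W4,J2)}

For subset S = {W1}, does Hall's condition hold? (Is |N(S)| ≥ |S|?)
Yes: |N(S)| = 1, |S| = 1

Subset S = {W1}
Neighbors N(S) = {J3}

|N(S)| = 1, |S| = 1
Hall's condition: |N(S)| ≥ |S| is satisfied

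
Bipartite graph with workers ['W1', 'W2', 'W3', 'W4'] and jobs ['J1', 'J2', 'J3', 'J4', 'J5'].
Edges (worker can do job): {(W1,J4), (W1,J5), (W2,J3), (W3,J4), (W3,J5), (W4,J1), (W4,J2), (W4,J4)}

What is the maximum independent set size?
Maximum independent set = 5

By König's theorem:
- Min vertex cover = Max matching = 4
- Max independent set = Total vertices - Min vertex cover
- Max independent set = 9 - 4 = 5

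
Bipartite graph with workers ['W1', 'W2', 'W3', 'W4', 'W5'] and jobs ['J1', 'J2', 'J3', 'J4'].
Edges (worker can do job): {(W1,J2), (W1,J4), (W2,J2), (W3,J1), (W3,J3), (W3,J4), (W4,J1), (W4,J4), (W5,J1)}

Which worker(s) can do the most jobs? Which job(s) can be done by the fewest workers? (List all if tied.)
Most versatile: W3 (3 jobs); Least covered: J3 (1 workers)

Worker degrees (jobs they can do): W1:2, W2:1, W3:3, W4:2, W5:1
Job degrees (workers who can do it): J1:3, J2:2, J3:1, J4:3

Maximum worker degree is 3, achieved by: W3
Minimum job degree is 1, achieved by: J3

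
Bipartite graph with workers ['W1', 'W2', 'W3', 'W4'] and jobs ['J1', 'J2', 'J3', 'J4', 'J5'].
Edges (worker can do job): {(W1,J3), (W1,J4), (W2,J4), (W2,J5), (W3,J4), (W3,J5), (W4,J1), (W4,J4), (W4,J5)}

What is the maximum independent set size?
Maximum independent set = 5

By König's theorem:
- Min vertex cover = Max matching = 4
- Max independent set = Total vertices - Min vertex cover
- Max independent set = 9 - 4 = 5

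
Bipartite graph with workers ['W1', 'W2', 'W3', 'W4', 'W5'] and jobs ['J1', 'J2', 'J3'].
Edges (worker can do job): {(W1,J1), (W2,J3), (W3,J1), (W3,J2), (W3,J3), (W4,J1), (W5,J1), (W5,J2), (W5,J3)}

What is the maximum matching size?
Maximum matching size = 3

Maximum matching: {(W3,J3), (W4,J1), (W5,J2)}
Size: 3

This assigns 3 workers to 3 distinct jobs.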